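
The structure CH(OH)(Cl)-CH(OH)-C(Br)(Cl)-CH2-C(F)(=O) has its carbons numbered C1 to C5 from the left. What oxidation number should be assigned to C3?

C3 has one bond to C (0), one bond to C (0), one bond to Br (+1), one bond to Cl (+1).
Oxidation state = 0 + 0 + 1 + 1 = +2.

+2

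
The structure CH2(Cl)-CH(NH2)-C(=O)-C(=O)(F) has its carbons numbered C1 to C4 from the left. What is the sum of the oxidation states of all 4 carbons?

+4

Bonds to more-electronegative neighbours contribute +1 each, bonds to H or metals contribute −1 each, and C–C bonds contribute 0. Tallying each carbon:
C1: 1C, 2H, 1Cl → 0 − 2 + 1 = -1
C2: 2C, 1H, 1N → 0 − 1 + 1 = 0
C3: 2C, 2O → 0 + 2 = +2
C4: 1C, 2O, 1F → 0 + 2 + 1 = +3
Sum = -1 + 0 + 2 + 3 = +4.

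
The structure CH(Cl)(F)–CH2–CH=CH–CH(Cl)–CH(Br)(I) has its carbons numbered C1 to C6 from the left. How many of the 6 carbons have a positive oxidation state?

2

Each bond to a more electronegative atom (O, N, halogen) counts +1, each bond to a less electronegative atom (H, metal, B, Si) counts −1, and each C–C bond counts 0. Tallying each carbon:
C1: 1C, 1H, 1F, 1Cl → 0 − 1 + 1 + 1 = +1
C2: 2C, 2H → 0 − 2 = -2
C3: 3C, 1H → 0 − 1 = -1
C4: 3C, 1H → 0 − 1 = -1
C5: 2C, 1H, 1Cl → 0 − 1 + 1 = 0
C6: 1C, 1H, 1Br, 1I → 0 − 1 + 1 + 1 = +1
2 carbons (C1, C6) meet the condition.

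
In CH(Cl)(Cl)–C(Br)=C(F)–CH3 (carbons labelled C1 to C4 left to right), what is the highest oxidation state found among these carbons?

+1

Each bond to a more electronegative atom (O, N, halogen) counts +1, each bond to a less electronegative atom (H, metal, B, Si) counts −1, and each C–C bond counts 0. Tallying each carbon:
C1: 1C, 1H, 2Cl → 0 − 1 + 2 = +1
C2: 3C, 1Br → 0 + 1 = +1
C3: 3C, 1F → 0 + 1 = +1
C4: 1C, 3H → 0 − 3 = -3
The highest value is +1.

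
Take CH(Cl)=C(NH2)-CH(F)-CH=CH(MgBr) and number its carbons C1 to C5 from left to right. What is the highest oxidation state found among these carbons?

+1

Count +1 for every bond to an atom more electronegative than carbon and −1 for every bond to one less electronegative; C–C bonds are 0. Tallying each carbon:
C1: 2C, 1H, 1Cl → 0 − 1 + 1 = 0
C2: 3C, 1N → 0 + 1 = +1
C3: 2C, 1H, 1F → 0 − 1 + 1 = 0
C4: 3C, 1H → 0 − 1 = -1
C5: 2C, 1H, 1Mg → 0 − 1 − 1 = -2
The highest value is +1.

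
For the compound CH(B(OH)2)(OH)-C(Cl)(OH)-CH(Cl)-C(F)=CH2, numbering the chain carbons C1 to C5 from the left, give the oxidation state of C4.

+1

Count +1 for every bond to an atom more electronegative than carbon and −1 for every bond to one less electronegative; C–C bonds are 0.
C4 has one bond to C (0), a double bond to C (2×0 = 0), one bond to F (+1).
Oxidation state = 0 + 0 + 1 = +1.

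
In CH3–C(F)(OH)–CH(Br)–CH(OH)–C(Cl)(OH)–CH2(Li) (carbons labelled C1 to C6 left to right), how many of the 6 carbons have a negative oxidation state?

Tallying each carbon's bonds:
C1: 1C, 3H → 0 − 3 = -3
C2: 2C, 1O, 1F → 0 + 1 + 1 = +2
C3: 2C, 1H, 1Br → 0 − 1 + 1 = 0
C4: 2C, 1H, 1O → 0 − 1 + 1 = 0
C5: 2C, 1O, 1Cl → 0 + 1 + 1 = +2
C6: 1C, 2H, 1Li → 0 − 2 − 1 = -3
2 carbons (C1, C6) meet the condition.

2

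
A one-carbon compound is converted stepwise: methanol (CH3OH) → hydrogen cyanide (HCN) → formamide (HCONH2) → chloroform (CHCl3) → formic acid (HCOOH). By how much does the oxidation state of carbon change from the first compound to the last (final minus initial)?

+4

Carbon oxidation states along the series — methanol: -2, hydrogen cyanide: +2, formamide: +2, chloroform: +2, formic acid: +2.
Net change = +2 − (-2) = +4.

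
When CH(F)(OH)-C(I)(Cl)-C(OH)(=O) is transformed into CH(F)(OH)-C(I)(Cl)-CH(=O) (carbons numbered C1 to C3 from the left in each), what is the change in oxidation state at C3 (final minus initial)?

-2

Before: C3 has 1 bond to C, 3 bonds to O → oxidation state +3.
After: C3 has 1 bond to C, 1 bond to H, 2 bonds to O → oxidation state +1.
Δ = +1 − (+3) = -2, so this is a reduction at C3.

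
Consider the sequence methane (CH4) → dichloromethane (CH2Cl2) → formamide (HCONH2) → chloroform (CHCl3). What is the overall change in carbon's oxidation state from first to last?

Carbon oxidation states along the series — methane: -4, dichloromethane: 0, formamide: +2, chloroform: +2.
Net change = +2 − (-4) = +6.

+6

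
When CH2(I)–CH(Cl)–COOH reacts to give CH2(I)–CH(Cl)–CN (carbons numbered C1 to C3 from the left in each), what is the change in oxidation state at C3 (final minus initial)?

0

Before: C3 has 1 bond to C, 3 bonds to O → oxidation state +3.
After: C3 has 1 bond to C, 3 bonds to N → oxidation state +3.
Δ = +3 − (+3) = 0, so no net redox change at C3.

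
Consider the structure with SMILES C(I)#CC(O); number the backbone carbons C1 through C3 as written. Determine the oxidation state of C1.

+1

Each bond to a more electronegative atom (O, N, halogen) counts +1, each bond to a less electronegative atom (H, metal, B, Si) counts −1, and each C–C bond counts 0.
C1 has a triple bond to C (3×0 = 0), one bond to I (+1).
Oxidation state = 0 + 1 = +1.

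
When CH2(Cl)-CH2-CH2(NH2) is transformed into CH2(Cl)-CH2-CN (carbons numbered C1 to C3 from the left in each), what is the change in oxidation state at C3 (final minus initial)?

+4

Before: C3 has 1 bond to C, 2 bonds to H, 1 bond to N → oxidation state -1.
After: C3 has 1 bond to C, 3 bonds to N → oxidation state +3.
Δ = +3 − (-1) = +4, so this is an oxidation at C3.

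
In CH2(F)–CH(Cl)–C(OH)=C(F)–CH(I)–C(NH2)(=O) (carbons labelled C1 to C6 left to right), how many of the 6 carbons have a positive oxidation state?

3

Each bond to a more electronegative atom (O, N, halogen) counts +1, each bond to a less electronegative atom (H, metal, B, Si) counts −1, and each C–C bond counts 0. Tallying each carbon:
C1: 1C, 2H, 1F → 0 − 2 + 1 = -1
C2: 2C, 1H, 1Cl → 0 − 1 + 1 = 0
C3: 3C, 1O → 0 + 1 = +1
C4: 3C, 1F → 0 + 1 = +1
C5: 2C, 1H, 1I → 0 − 1 + 1 = 0
C6: 1C, 2O, 1N → 0 + 2 + 1 = +3
3 carbons (C3, C4, C6) meet the condition.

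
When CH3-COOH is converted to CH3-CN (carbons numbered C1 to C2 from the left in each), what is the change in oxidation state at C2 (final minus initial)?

Before: C2 has 1 bond to C, 3 bonds to O → oxidation state +3.
After: C2 has 1 bond to C, 3 bonds to N → oxidation state +3.
Δ = +3 − (+3) = 0, so no net redox change at C2.

0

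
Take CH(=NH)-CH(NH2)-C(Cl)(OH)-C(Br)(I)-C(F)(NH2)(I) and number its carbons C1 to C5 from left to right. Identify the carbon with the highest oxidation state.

Bonds to more-electronegative neighbours contribute +1 each, bonds to H or metals contribute −1 each, and C–C bonds contribute 0. Tallying each carbon:
C1: 1C, 1H, 2N → 0 − 1 + 2 = +1
C2: 2C, 1H, 1N → 0 − 1 + 1 = 0
C3: 2C, 1O, 1Cl → 0 + 1 + 1 = +2
C4: 2C, 1Br, 1I → 0 + 1 + 1 = +2
C5: 1C, 1N, 1F, 1I → 0 + 1 + 1 + 1 = +3
The most oxidised carbon is C5 at +3.

C5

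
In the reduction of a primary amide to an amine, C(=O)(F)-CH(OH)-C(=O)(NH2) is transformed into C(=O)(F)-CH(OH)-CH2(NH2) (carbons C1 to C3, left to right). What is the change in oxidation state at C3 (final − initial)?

-4

Before: C3 has 1 bond to C, 2 bonds to O, 1 bond to N → oxidation state +3.
After: C3 has 1 bond to C, 2 bonds to H, 1 bond to N → oxidation state -1.
Δ = -1 − (+3) = -4, so this is a reduction at C3.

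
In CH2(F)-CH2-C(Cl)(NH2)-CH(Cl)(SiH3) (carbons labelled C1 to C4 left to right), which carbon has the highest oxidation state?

Tallying each carbon's bonds:
C1: 1C, 2H, 1F → 0 − 2 + 1 = -1
C2: 2C, 2H → 0 − 2 = -2
C3: 2C, 1N, 1Cl → 0 + 1 + 1 = +2
C4: 1C, 1H, 1Cl, 1Si → 0 − 1 + 1 − 1 = -1
The most oxidised carbon is C3 at +2.

C3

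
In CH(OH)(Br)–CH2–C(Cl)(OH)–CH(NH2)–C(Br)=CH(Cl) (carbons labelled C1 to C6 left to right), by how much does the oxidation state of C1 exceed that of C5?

0

C1: 1C, 1H, 1O, 1Br → 0 − 1 + 1 + 1 = +1
C5: 3C, 1Br → 0 + 1 = +1
Difference: +1 − (+1) = 0.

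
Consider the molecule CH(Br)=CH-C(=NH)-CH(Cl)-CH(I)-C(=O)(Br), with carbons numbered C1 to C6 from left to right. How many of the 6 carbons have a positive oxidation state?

Count +1 for every bond to an atom more electronegative than carbon and −1 for every bond to one less electronegative; C–C bonds are 0. Tallying each carbon:
C1: 2C, 1H, 1Br → 0 − 1 + 1 = 0
C2: 3C, 1H → 0 − 1 = -1
C3: 2C, 2N → 0 + 2 = +2
C4: 2C, 1H, 1Cl → 0 − 1 + 1 = 0
C5: 2C, 1H, 1I → 0 − 1 + 1 = 0
C6: 1C, 2O, 1Br → 0 + 2 + 1 = +3
2 carbons (C3, C6) meet the condition.

2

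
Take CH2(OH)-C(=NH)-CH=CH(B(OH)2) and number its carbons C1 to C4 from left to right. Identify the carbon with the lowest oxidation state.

Tallying each carbon's bonds:
C1: 1C, 2H, 1O → 0 − 2 + 1 = -1
C2: 2C, 2N → 0 + 2 = +2
C3: 3C, 1H → 0 − 1 = -1
C4: 2C, 1H, 1B → 0 − 1 − 1 = -2
The most reduced carbon is C4 at -2.

C4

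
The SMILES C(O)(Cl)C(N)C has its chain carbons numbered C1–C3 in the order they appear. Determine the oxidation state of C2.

0

Each bond to a more electronegative atom (O, N, halogen) counts +1, each bond to a less electronegative atom (H, metal, B, Si) counts −1, and each C–C bond counts 0.
C2 has one bond to C (0), one bond to C (0), one bond to H (-1), one bond to N (+1).
Oxidation state = 0 + 0 − 1 + 1 = 0.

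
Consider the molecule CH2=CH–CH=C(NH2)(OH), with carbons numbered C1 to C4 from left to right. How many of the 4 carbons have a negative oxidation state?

3

Tallying each carbon's bonds:
C1: 2C, 2H → 0 − 2 = -2
C2: 3C, 1H → 0 − 1 = -1
C3: 3C, 1H → 0 − 1 = -1
C4: 2C, 1O, 1N → 0 + 1 + 1 = +2
3 carbons (C1, C2, C3) meet the condition.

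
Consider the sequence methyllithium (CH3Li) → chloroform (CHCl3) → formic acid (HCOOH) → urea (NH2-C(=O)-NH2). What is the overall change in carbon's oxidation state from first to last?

Carbon oxidation states along the series — methyllithium: -4, chloroform: +2, formic acid: +2, urea: +4.
Net change = +4 − (-4) = +8.

+8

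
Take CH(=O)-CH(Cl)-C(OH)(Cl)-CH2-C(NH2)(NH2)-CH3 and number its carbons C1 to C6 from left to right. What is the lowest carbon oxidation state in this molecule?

-3

Tallying each carbon's bonds:
C1: 1C, 1H, 2O → 0 − 1 + 2 = +1
C2: 2C, 1H, 1Cl → 0 − 1 + 1 = 0
C3: 2C, 1O, 1Cl → 0 + 1 + 1 = +2
C4: 2C, 2H → 0 − 2 = -2
C5: 2C, 2N → 0 + 2 = +2
C6: 1C, 3H → 0 − 3 = -3
The lowest value is -3.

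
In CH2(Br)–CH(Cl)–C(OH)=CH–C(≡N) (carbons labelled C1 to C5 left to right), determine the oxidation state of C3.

Each bond to a more electronegative atom (O, N, halogen) counts +1, each bond to a less electronegative atom (H, metal, B, Si) counts −1, and each C–C bond counts 0.
C3 has one bond to C (0), a double bond to C (2×0 = 0), one bond to O (+1).
Oxidation state = 0 + 0 + 1 = +1.

+1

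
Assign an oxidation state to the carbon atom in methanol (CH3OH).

-2

The carbon has one bond to H (-1), one bond to H (-1), one bond to H (-1), one bond to O (+1).
Oxidation state = -1 − 1 − 1 + 1 = -2.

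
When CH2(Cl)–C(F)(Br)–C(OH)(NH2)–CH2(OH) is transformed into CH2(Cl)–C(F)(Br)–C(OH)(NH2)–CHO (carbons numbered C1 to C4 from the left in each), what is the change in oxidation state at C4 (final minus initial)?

Before: C4 has 1 bond to C, 2 bonds to H, 1 bond to O → oxidation state -1.
After: C4 has 1 bond to C, 1 bond to H, 2 bonds to O → oxidation state +1.
Δ = +1 − (-1) = +2, so this is an oxidation at C4.

+2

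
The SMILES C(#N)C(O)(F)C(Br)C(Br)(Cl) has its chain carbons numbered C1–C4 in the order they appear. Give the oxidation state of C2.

+2

C2 has one bond to C (0), one bond to C (0), one bond to O (+1), one bond to F (+1).
Oxidation state = 0 + 0 + 1 + 1 = +2.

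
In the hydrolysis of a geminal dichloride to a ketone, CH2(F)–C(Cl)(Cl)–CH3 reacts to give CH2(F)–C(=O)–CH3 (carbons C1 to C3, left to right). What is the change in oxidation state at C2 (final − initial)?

0

Before: C2 has 2 bonds to C, 2 bonds to Cl → oxidation state +2.
After: C2 has 2 bonds to C, 2 bonds to O → oxidation state +2.
Δ = +2 − (+2) = 0, so no net redox change at C2.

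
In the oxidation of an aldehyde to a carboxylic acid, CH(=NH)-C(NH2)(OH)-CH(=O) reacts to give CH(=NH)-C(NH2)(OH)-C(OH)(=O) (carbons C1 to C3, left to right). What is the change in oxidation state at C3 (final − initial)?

+2

Before: C3 has 1 bond to C, 1 bond to H, 2 bonds to O → oxidation state +1.
After: C3 has 1 bond to C, 3 bonds to O → oxidation state +3.
Δ = +3 − (+1) = +2, so this is an oxidation at C3.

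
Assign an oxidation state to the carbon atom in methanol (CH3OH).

The carbon has one bond to H (-1), one bond to H (-1), one bond to H (-1), one bond to O (+1).
Oxidation state = -1 − 1 − 1 + 1 = -2.

-2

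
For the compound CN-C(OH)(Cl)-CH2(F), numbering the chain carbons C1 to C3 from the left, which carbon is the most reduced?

C3

Assign +1 per bond to O/N/halogen, −1 per bond to H or an electropositive element, and 0 per bond to carbon. Tallying each carbon:
C1: 1C, 3N → 0 + 3 = +3
C2: 2C, 1O, 1Cl → 0 + 1 + 1 = +2
C3: 1C, 2H, 1F → 0 − 2 + 1 = -1
The most reduced carbon is C3 at -1.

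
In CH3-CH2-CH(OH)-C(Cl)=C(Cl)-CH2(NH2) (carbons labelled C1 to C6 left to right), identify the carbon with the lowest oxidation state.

Tallying each carbon's bonds:
C1: 1C, 3H → 0 − 3 = -3
C2: 2C, 2H → 0 − 2 = -2
C3: 2C, 1H, 1O → 0 − 1 + 1 = 0
C4: 3C, 1Cl → 0 + 1 = +1
C5: 3C, 1Cl → 0 + 1 = +1
C6: 1C, 2H, 1N → 0 − 2 + 1 = -1
The most reduced carbon is C1 at -3.

C1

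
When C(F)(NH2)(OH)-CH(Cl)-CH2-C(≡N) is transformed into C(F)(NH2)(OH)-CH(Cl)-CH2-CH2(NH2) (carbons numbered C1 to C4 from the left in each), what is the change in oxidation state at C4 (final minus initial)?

Before: C4 has 1 bond to C, 3 bonds to N → oxidation state +3.
After: C4 has 1 bond to C, 2 bonds to H, 1 bond to N → oxidation state -1.
Δ = -1 − (+3) = -4, so this is a reduction at C4.

-4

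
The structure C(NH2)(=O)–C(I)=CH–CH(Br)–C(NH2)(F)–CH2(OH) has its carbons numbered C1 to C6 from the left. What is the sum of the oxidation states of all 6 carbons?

Tallying each carbon's bonds:
C1: 1C, 2O, 1N → 0 + 2 + 1 = +3
C2: 3C, 1I → 0 + 1 = +1
C3: 3C, 1H → 0 − 1 = -1
C4: 2C, 1H, 1Br → 0 − 1 + 1 = 0
C5: 2C, 1N, 1F → 0 + 1 + 1 = +2
C6: 1C, 2H, 1O → 0 − 2 + 1 = -1
Sum = +3 + 1 − 1 + 0 + 2 − 1 = +4.

+4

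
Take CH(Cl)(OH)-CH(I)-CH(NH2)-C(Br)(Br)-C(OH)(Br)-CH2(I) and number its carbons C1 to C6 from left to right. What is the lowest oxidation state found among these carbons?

Tallying each carbon's bonds:
C1: 1C, 1H, 1O, 1Cl → 0 − 1 + 1 + 1 = +1
C2: 2C, 1H, 1I → 0 − 1 + 1 = 0
C3: 2C, 1H, 1N → 0 − 1 + 1 = 0
C4: 2C, 2Br → 0 + 2 = +2
C5: 2C, 1O, 1Br → 0 + 1 + 1 = +2
C6: 1C, 2H, 1I → 0 − 2 + 1 = -1
The lowest value is -1.

-1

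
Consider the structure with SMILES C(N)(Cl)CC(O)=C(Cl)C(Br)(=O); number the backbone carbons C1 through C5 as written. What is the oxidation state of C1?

+1

C1 has one bond to C (0), one bond to N (+1), one bond to H (-1), one bond to Cl (+1).
Oxidation state = 0 + 1 − 1 + 1 = +1.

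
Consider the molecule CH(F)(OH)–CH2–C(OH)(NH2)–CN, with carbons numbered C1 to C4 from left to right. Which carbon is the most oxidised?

C4

Assign +1 per bond to O/N/halogen, −1 per bond to H or an electropositive element, and 0 per bond to carbon. Tallying each carbon:
C1: 1C, 1H, 1O, 1F → 0 − 1 + 1 + 1 = +1
C2: 2C, 2H → 0 − 2 = -2
C3: 2C, 1O, 1N → 0 + 1 + 1 = +2
C4: 1C, 3N → 0 + 3 = +3
The most oxidised carbon is C4 at +3.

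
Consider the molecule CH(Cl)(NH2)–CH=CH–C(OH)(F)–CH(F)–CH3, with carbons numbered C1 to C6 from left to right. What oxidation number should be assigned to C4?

Assign +1 per bond to O/N/halogen, −1 per bond to H or an electropositive element, and 0 per bond to carbon.
C4 has one bond to C (0), one bond to C (0), one bond to O (+1), one bond to F (+1).
Oxidation state = 0 + 0 + 1 + 1 = +2.

+2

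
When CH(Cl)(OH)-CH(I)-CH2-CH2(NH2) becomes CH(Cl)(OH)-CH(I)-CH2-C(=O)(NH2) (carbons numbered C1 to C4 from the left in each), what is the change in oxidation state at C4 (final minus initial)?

+4

Before: C4 has 1 bond to C, 2 bonds to H, 1 bond to N → oxidation state -1.
After: C4 has 1 bond to C, 2 bonds to O, 1 bond to N → oxidation state +3.
Δ = +3 − (-1) = +4, so this is an oxidation at C4.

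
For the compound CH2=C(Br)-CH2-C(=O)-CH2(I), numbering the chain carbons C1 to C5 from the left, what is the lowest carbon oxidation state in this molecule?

-2

Tallying each carbon's bonds:
C1: 2C, 2H → 0 − 2 = -2
C2: 3C, 1Br → 0 + 1 = +1
C3: 2C, 2H → 0 − 2 = -2
C4: 2C, 2O → 0 + 2 = +2
C5: 1C, 2H, 1I → 0 − 2 + 1 = -1
The lowest value is -2.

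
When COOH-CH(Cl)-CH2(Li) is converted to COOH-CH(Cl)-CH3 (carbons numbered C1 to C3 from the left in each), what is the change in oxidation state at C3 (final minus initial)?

0

Before: C3 has 1 bond to C, 2 bonds to H, 1 bond to Li → oxidation state -3.
After: C3 has 1 bond to C, 3 bonds to H → oxidation state -3.
Δ = -3 − (-3) = 0, so no net redox change at C3.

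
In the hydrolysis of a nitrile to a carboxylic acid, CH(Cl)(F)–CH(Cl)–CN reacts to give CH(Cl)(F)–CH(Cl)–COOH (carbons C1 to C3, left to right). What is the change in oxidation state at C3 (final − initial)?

0

Before: C3 has 1 bond to C, 3 bonds to N → oxidation state +3.
After: C3 has 1 bond to C, 3 bonds to O → oxidation state +3.
Δ = +3 − (+3) = 0, so no net redox change at C3.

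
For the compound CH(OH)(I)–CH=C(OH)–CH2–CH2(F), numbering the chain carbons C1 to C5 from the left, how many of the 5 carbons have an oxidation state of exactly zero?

0

Tallying each carbon's bonds:
C1: 1C, 1H, 1O, 1I → 0 − 1 + 1 + 1 = +1
C2: 3C, 1H → 0 − 1 = -1
C3: 3C, 1O → 0 + 1 = +1
C4: 2C, 2H → 0 − 2 = -2
C5: 1C, 2H, 1F → 0 − 2 + 1 = -1
0 carbons meet the condition.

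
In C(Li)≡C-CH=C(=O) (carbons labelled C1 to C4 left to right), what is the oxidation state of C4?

C4 has a double bond to C (2×0 = 0), a double bond to O (2×+1 = +2).
Oxidation state = 0 + 2 = +2.

+2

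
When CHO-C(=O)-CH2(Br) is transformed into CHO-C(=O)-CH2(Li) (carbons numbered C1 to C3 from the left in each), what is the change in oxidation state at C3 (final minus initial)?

-2

Before: C3 has 1 bond to C, 2 bonds to H, 1 bond to Br → oxidation state -1.
After: C3 has 1 bond to C, 2 bonds to H, 1 bond to Li → oxidation state -3.
Δ = -3 − (-1) = -2, so this is a reduction at C3.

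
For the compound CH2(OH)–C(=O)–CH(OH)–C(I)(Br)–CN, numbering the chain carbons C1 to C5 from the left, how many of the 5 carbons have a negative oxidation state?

1

Tallying each carbon's bonds:
C1: 1C, 2H, 1O → 0 − 2 + 1 = -1
C2: 2C, 2O → 0 + 2 = +2
C3: 2C, 1H, 1O → 0 − 1 + 1 = 0
C4: 2C, 1Br, 1I → 0 + 1 + 1 = +2
C5: 1C, 3N → 0 + 3 = +3
1 carbon (C1) meets the condition.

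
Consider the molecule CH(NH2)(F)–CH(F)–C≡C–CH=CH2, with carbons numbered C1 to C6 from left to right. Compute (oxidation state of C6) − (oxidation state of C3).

-2

C6: 2C, 2H → 0 − 2 = -2
C3: 4C → 0 = 0
Difference: -2 − (0) = -2.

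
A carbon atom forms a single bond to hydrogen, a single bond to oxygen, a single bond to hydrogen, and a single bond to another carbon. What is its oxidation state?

-1

Bonds to more-electronegative neighbours contribute +1 each, bonds to H or metals contribute −1 each, and C–C bonds contribute 0.
The carbon has one bond to C (0), one bond to H (-1), one bond to H (-1), one bond to O (+1).
Oxidation state = 0 − 1 − 1 + 1 = -1.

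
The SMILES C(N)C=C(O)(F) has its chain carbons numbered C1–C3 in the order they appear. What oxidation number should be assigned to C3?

+2

Count +1 for every bond to an atom more electronegative than carbon and −1 for every bond to one less electronegative; C–C bonds are 0.
C3 has a double bond to C (2×0 = 0), one bond to O (+1), one bond to F (+1).
Oxidation state = 0 + 1 + 1 = +2.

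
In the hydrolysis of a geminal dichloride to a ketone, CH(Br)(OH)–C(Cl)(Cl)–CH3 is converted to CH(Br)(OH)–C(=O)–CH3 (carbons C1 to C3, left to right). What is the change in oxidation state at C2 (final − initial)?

0

Before: C2 has 2 bonds to C, 2 bonds to Cl → oxidation state +2.
After: C2 has 2 bonds to C, 2 bonds to O → oxidation state +2.
Δ = +2 − (+2) = 0, so no net redox change at C2.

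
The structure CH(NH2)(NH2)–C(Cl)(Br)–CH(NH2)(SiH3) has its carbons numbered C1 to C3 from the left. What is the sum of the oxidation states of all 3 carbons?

Bonds to more-electronegative neighbours contribute +1 each, bonds to H or metals contribute −1 each, and C–C bonds contribute 0. Tallying each carbon:
C1: 1C, 1H, 2N → 0 − 1 + 2 = +1
C2: 2C, 1Cl, 1Br → 0 + 1 + 1 = +2
C3: 1C, 1H, 1N, 1Si → 0 − 1 + 1 − 1 = -1
Sum = +1 + 2 − 1 = +2.

+2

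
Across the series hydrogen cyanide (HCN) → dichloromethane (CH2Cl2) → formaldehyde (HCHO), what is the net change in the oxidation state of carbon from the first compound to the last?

-2

Carbon oxidation states along the series — hydrogen cyanide: +2, dichloromethane: 0, formaldehyde: 0.
Net change = 0 − (+2) = -2.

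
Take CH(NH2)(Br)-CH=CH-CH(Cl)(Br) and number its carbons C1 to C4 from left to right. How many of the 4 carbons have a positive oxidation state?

2

Bonds to more-electronegative neighbours contribute +1 each, bonds to H or metals contribute −1 each, and C–C bonds contribute 0. Tallying each carbon:
C1: 1C, 1H, 1N, 1Br → 0 − 1 + 1 + 1 = +1
C2: 3C, 1H → 0 − 1 = -1
C3: 3C, 1H → 0 − 1 = -1
C4: 1C, 1H, 1Cl, 1Br → 0 − 1 + 1 + 1 = +1
2 carbons (C1, C4) meet the condition.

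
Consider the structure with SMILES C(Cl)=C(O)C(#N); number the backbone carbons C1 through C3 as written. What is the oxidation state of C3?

C3 has one bond to C (0), a triple bond to N (3×+1 = +3).
Oxidation state = 0 + 3 = +3.

+3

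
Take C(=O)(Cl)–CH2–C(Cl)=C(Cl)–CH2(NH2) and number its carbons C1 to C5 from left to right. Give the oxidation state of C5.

C5 has one bond to C (0), one bond to N (+1), one bond to H (-1), one bond to H (-1).
Oxidation state = 0 + 1 − 1 − 1 = -1.

-1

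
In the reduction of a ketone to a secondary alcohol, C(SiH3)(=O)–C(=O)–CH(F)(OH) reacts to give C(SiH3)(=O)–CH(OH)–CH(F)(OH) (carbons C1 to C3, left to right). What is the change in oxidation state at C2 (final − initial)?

Before: C2 has 2 bonds to C, 2 bonds to O → oxidation state +2.
After: C2 has 2 bonds to C, 1 bond to H, 1 bond to O → oxidation state 0.
Δ = 0 − (+2) = -2, so this is a reduction at C2.

-2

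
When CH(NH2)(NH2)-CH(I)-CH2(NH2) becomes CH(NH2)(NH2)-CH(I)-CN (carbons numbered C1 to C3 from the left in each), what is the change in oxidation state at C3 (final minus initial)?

+4

Before: C3 has 1 bond to C, 2 bonds to H, 1 bond to N → oxidation state -1.
After: C3 has 1 bond to C, 3 bonds to N → oxidation state +3.
Δ = +3 − (-1) = +4, so this is an oxidation at C3.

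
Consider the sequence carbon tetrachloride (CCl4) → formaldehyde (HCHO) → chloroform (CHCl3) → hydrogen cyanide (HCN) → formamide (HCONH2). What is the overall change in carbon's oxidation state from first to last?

Carbon oxidation states along the series — carbon tetrachloride: +4, formaldehyde: 0, chloroform: +2, hydrogen cyanide: +2, formamide: +2.
Net change = +2 − (+4) = -2.

-2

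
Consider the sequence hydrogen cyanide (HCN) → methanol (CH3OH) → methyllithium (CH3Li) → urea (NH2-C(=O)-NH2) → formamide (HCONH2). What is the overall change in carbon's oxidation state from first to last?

0

Carbon oxidation states along the series — hydrogen cyanide: +2, methanol: -2, methyllithium: -4, urea: +4, formamide: +2.
Net change = +2 − (+2) = 0.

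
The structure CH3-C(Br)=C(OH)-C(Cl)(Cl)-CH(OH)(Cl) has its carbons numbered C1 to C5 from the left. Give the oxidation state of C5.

+1

Bonds to more-electronegative neighbours contribute +1 each, bonds to H or metals contribute −1 each, and C–C bonds contribute 0.
C5 has one bond to C (0), one bond to O (+1), one bond to Cl (+1), one bond to H (-1).
Oxidation state = 0 + 1 + 1 − 1 = +1.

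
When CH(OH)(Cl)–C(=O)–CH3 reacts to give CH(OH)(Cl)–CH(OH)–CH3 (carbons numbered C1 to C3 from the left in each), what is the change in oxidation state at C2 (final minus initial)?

-2

Before: C2 has 2 bonds to C, 2 bonds to O → oxidation state +2.
After: C2 has 2 bonds to C, 1 bond to H, 1 bond to O → oxidation state 0.
Δ = 0 − (+2) = -2, so this is a reduction at C2.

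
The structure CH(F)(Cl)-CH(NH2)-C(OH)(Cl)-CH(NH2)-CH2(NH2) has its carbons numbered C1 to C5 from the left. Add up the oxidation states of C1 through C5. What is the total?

+2

Assign +1 per bond to O/N/halogen, −1 per bond to H or an electropositive element, and 0 per bond to carbon. Tallying each carbon:
C1: 1C, 1H, 1F, 1Cl → 0 − 1 + 1 + 1 = +1
C2: 2C, 1H, 1N → 0 − 1 + 1 = 0
C3: 2C, 1O, 1Cl → 0 + 1 + 1 = +2
C4: 2C, 1H, 1N → 0 − 1 + 1 = 0
C5: 1C, 2H, 1N → 0 − 2 + 1 = -1
Sum = +1 + 0 + 2 + 0 − 1 = +2.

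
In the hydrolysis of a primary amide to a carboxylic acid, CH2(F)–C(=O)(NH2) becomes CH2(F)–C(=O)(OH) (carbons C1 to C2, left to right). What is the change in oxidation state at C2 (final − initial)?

Before: C2 has 1 bond to C, 2 bonds to O, 1 bond to N → oxidation state +3.
After: C2 has 1 bond to C, 3 bonds to O → oxidation state +3.
Δ = +3 − (+3) = 0, so no net redox change at C2.

0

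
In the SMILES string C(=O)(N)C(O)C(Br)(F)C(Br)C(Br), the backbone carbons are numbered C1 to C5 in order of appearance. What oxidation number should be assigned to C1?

Count +1 for every bond to an atom more electronegative than carbon and −1 for every bond to one less electronegative; C–C bonds are 0.
C1 has one bond to C (0), a double bond to O (2×+1 = +2), one bond to N (+1).
Oxidation state = 0 + 2 + 1 = +3.

+3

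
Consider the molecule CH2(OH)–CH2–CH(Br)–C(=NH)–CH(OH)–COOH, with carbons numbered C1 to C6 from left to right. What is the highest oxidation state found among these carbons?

Each bond to a more electronegative atom (O, N, halogen) counts +1, each bond to a less electronegative atom (H, metal, B, Si) counts −1, and each C–C bond counts 0. Tallying each carbon:
C1: 1C, 2H, 1O → 0 − 2 + 1 = -1
C2: 2C, 2H → 0 − 2 = -2
C3: 2C, 1H, 1Br → 0 − 1 + 1 = 0
C4: 2C, 2N → 0 + 2 = +2
C5: 2C, 1H, 1O → 0 − 1 + 1 = 0
C6: 1C, 3O → 0 + 3 = +3
The highest value is +3.

+3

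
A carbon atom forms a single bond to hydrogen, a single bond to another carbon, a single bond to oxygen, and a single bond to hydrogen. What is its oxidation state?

The carbon has one bond to C (0), one bond to H (-1), one bond to O (+1), one bond to H (-1).
Oxidation state = 0 − 1 + 1 − 1 = -1.

-1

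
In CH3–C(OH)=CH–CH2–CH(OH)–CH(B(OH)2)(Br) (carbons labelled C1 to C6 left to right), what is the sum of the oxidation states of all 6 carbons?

Each bond to a more electronegative atom (O, N, halogen) counts +1, each bond to a less electronegative atom (H, metal, B, Si) counts −1, and each C–C bond counts 0. Tallying each carbon:
C1: 1C, 3H → 0 − 3 = -3
C2: 3C, 1O → 0 + 1 = +1
C3: 3C, 1H → 0 − 1 = -1
C4: 2C, 2H → 0 − 2 = -2
C5: 2C, 1H, 1O → 0 − 1 + 1 = 0
C6: 1C, 1H, 1Br, 1B → 0 − 1 + 1 − 1 = -1
Sum = -3 + 1 − 1 − 2 + 0 − 1 = -6.

-6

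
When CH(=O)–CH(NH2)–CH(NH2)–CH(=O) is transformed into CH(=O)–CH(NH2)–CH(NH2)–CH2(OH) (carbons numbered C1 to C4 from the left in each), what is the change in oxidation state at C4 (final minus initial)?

Before: C4 has 1 bond to C, 1 bond to H, 2 bonds to O → oxidation state +1.
After: C4 has 1 bond to C, 2 bonds to H, 1 bond to O → oxidation state -1.
Δ = -1 − (+1) = -2, so this is a reduction at C4.

-2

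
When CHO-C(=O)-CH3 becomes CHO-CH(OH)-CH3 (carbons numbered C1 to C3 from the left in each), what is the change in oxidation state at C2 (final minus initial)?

-2

Before: C2 has 2 bonds to C, 2 bonds to O → oxidation state +2.
After: C2 has 2 bonds to C, 1 bond to H, 1 bond to O → oxidation state 0.
Δ = 0 − (+2) = -2, so this is a reduction at C2.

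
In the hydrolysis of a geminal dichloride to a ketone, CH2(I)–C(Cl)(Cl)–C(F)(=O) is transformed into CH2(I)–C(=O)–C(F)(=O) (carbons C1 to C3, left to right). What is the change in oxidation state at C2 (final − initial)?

0

Before: C2 has 2 bonds to C, 2 bonds to Cl → oxidation state +2.
After: C2 has 2 bonds to C, 2 bonds to O → oxidation state +2.
Δ = +2 − (+2) = 0, so no net redox change at C2.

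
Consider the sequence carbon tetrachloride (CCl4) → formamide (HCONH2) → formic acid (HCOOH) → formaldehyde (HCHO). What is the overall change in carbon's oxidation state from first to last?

Carbon oxidation states along the series — carbon tetrachloride: +4, formamide: +2, formic acid: +2, formaldehyde: 0.
Net change = 0 − (+4) = -4.

-4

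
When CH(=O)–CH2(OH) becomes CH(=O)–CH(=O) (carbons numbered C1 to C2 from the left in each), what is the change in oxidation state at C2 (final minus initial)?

+2

Before: C2 has 1 bond to C, 2 bonds to H, 1 bond to O → oxidation state -1.
After: C2 has 1 bond to C, 1 bond to H, 2 bonds to O → oxidation state +1.
Δ = +1 − (-1) = +2, so this is an oxidation at C2.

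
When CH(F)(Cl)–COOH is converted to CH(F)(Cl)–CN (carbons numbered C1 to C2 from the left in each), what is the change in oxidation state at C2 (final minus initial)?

0

Before: C2 has 1 bond to C, 3 bonds to O → oxidation state +3.
After: C2 has 1 bond to C, 3 bonds to N → oxidation state +3.
Δ = +3 − (+3) = 0, so no net redox change at C2.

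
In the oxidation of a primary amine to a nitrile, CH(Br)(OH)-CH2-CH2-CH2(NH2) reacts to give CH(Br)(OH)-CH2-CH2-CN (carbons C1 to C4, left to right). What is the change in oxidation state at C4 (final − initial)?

+4

Before: C4 has 1 bond to C, 2 bonds to H, 1 bond to N → oxidation state -1.
After: C4 has 1 bond to C, 3 bonds to N → oxidation state +3.
Δ = +3 − (-1) = +4, so this is an oxidation at C4.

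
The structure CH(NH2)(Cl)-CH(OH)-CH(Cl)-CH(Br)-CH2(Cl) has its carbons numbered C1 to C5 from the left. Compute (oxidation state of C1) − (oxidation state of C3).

+1

C1: 1C, 1H, 1N, 1Cl → 0 − 1 + 1 + 1 = +1
C3: 2C, 1H, 1Cl → 0 − 1 + 1 = 0
Difference: +1 − (0) = +1.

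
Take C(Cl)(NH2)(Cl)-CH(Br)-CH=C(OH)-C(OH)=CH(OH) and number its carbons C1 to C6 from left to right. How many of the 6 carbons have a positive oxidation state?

3

Tallying each carbon's bonds:
C1: 1C, 1N, 2Cl → 0 + 1 + 2 = +3
C2: 2C, 1H, 1Br → 0 − 1 + 1 = 0
C3: 3C, 1H → 0 − 1 = -1
C4: 3C, 1O → 0 + 1 = +1
C5: 3C, 1O → 0 + 1 = +1
C6: 2C, 1H, 1O → 0 − 1 + 1 = 0
3 carbons (C1, C4, C5) meet the condition.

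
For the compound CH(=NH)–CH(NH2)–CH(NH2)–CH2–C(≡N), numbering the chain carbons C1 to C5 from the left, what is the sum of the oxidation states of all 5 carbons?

+2

Each bond to a more electronegative atom (O, N, halogen) counts +1, each bond to a less electronegative atom (H, metal, B, Si) counts −1, and each C–C bond counts 0. Tallying each carbon:
C1: 1C, 1H, 2N → 0 − 1 + 2 = +1
C2: 2C, 1H, 1N → 0 − 1 + 1 = 0
C3: 2C, 1H, 1N → 0 − 1 + 1 = 0
C4: 2C, 2H → 0 − 2 = -2
C5: 1C, 3N → 0 + 3 = +3
Sum = +1 + 0 + 0 − 2 + 3 = +2.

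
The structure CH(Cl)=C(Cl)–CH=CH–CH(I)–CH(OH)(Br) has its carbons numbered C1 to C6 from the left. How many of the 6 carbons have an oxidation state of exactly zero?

2

Bonds to more-electronegative neighbours contribute +1 each, bonds to H or metals contribute −1 each, and C–C bonds contribute 0. Tallying each carbon:
C1: 2C, 1H, 1Cl → 0 − 1 + 1 = 0
C2: 3C, 1Cl → 0 + 1 = +1
C3: 3C, 1H → 0 − 1 = -1
C4: 3C, 1H → 0 − 1 = -1
C5: 2C, 1H, 1I → 0 − 1 + 1 = 0
C6: 1C, 1H, 1O, 1Br → 0 − 1 + 1 + 1 = +1
2 carbons (C1, C5) meet the condition.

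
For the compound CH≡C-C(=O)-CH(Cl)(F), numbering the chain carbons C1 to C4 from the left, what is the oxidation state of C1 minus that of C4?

C1: 3C, 1H → 0 − 1 = -1
C4: 1C, 1H, 1F, 1Cl → 0 − 1 + 1 + 1 = +1
Difference: -1 − (+1) = -2.

-2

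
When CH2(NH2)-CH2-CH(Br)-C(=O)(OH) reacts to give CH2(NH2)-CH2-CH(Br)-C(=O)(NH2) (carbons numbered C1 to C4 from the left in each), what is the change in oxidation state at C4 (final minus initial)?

0

Before: C4 has 1 bond to C, 3 bonds to O → oxidation state +3.
After: C4 has 1 bond to C, 2 bonds to O, 1 bond to N → oxidation state +3.
Δ = +3 − (+3) = 0, so no net redox change at C4.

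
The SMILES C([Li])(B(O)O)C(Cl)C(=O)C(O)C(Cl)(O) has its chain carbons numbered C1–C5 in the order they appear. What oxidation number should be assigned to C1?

C1 has one bond to C (0), one bond to Li (-1), one bond to H (-1), one bond to B (-1).
Oxidation state = 0 − 1 − 1 − 1 = -3.

-3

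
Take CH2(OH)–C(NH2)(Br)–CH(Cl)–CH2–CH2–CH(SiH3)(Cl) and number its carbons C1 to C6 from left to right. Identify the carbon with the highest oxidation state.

C2

Assign +1 per bond to O/N/halogen, −1 per bond to H or an electropositive element, and 0 per bond to carbon. Tallying each carbon:
C1: 1C, 2H, 1O → 0 − 2 + 1 = -1
C2: 2C, 1N, 1Br → 0 + 1 + 1 = +2
C3: 2C, 1H, 1Cl → 0 − 1 + 1 = 0
C4: 2C, 2H → 0 − 2 = -2
C5: 2C, 2H → 0 − 2 = -2
C6: 1C, 1H, 1Cl, 1Si → 0 − 1 + 1 − 1 = -1
The most oxidised carbon is C2 at +2.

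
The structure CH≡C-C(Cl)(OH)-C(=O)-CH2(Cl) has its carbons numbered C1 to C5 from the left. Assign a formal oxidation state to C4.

Assign +1 per bond to O/N/halogen, −1 per bond to H or an electropositive element, and 0 per bond to carbon.
C4 has one bond to C (0), one bond to C (0), a double bond to O (2×+1 = +2).
Oxidation state = 0 + 0 + 2 = +2.

+2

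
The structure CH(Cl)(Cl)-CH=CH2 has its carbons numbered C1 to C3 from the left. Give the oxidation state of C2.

C2 has one bond to C (0), a double bond to C (2×0 = 0), one bond to H (-1).
Oxidation state = 0 + 0 − 1 = -1.

-1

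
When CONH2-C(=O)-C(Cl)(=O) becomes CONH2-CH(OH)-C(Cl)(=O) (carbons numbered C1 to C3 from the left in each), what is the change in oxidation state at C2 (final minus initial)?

Before: C2 has 2 bonds to C, 2 bonds to O → oxidation state +2.
After: C2 has 2 bonds to C, 1 bond to H, 1 bond to O → oxidation state 0.
Δ = 0 − (+2) = -2, so this is a reduction at C2.

-2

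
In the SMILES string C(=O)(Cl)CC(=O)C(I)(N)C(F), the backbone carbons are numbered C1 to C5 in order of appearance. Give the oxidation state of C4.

+2

C4 has one bond to C (0), one bond to C (0), one bond to I (+1), one bond to N (+1).
Oxidation state = 0 + 0 + 1 + 1 = +2.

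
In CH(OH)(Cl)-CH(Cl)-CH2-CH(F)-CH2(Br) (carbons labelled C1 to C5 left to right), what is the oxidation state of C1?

Count +1 for every bond to an atom more electronegative than carbon and −1 for every bond to one less electronegative; C–C bonds are 0.
C1 has one bond to C (0), one bond to O (+1), one bond to H (-1), one bond to Cl (+1).
Oxidation state = 0 + 1 − 1 + 1 = +1.

+1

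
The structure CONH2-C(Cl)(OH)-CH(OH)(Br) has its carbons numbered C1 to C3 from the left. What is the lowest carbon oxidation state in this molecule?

Tallying each carbon's bonds:
C1: 1C, 2O, 1N → 0 + 2 + 1 = +3
C2: 2C, 1O, 1Cl → 0 + 1 + 1 = +2
C3: 1C, 1H, 1O, 1Br → 0 − 1 + 1 + 1 = +1
The lowest value is +1.

+1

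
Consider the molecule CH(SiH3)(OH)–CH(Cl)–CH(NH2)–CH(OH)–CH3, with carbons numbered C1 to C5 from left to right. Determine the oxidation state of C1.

C1 has one bond to C (0), one bond to H (-1), one bond to Si (-1), one bond to O (+1).
Oxidation state = 0 − 1 − 1 + 1 = -1.

-1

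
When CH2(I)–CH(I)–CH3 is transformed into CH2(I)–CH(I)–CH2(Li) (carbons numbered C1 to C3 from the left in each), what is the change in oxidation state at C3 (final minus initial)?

0

Before: C3 has 1 bond to C, 3 bonds to H → oxidation state -3.
After: C3 has 1 bond to C, 2 bonds to H, 1 bond to Li → oxidation state -3.
Δ = -3 − (-3) = 0, so no net redox change at C3.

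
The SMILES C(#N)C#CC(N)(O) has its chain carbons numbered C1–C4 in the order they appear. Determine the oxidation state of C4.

+1

C4 has one bond to C (0), one bond to H (-1), one bond to N (+1), one bond to O (+1).
Oxidation state = 0 − 1 + 1 + 1 = +1.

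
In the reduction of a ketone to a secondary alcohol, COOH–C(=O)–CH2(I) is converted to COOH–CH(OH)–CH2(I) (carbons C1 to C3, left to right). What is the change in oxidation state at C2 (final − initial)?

Before: C2 has 2 bonds to C, 2 bonds to O → oxidation state +2.
After: C2 has 2 bonds to C, 1 bond to H, 1 bond to O → oxidation state 0.
Δ = 0 − (+2) = -2, so this is a reduction at C2.

-2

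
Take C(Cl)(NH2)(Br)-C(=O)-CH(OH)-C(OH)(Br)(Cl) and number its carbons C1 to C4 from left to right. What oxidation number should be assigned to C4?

C4 has one bond to C (0), one bond to O (+1), one bond to Br (+1), one bond to Cl (+1).
Oxidation state = 0 + 1 + 1 + 1 = +3.

+3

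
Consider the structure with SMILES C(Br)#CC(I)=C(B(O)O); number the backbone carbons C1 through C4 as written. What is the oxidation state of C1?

Assign +1 per bond to O/N/halogen, −1 per bond to H or an electropositive element, and 0 per bond to carbon.
C1 has a triple bond to C (3×0 = 0), one bond to Br (+1).
Oxidation state = 0 + 1 = +1.

+1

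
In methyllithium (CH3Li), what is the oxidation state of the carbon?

Bonds to more-electronegative neighbours contribute +1 each, bonds to H or metals contribute −1 each, and C–C bonds contribute 0.
The carbon has one bond to H (-1), one bond to H (-1), one bond to H (-1), one bond to Li (-1).
Oxidation state = -1 − 1 − 1 − 1 = -4.

-4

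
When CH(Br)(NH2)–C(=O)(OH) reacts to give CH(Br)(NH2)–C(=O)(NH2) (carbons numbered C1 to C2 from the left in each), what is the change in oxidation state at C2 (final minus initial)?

0

Before: C2 has 1 bond to C, 3 bonds to O → oxidation state +3.
After: C2 has 1 bond to C, 2 bonds to O, 1 bond to N → oxidation state +3.
Δ = +3 − (+3) = 0, so no net redox change at C2.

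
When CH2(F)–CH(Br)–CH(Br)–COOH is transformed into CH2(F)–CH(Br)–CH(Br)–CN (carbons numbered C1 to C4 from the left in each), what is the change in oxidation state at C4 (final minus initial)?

0

Before: C4 has 1 bond to C, 3 bonds to O → oxidation state +3.
After: C4 has 1 bond to C, 3 bonds to N → oxidation state +3.
Δ = +3 − (+3) = 0, so no net redox change at C4.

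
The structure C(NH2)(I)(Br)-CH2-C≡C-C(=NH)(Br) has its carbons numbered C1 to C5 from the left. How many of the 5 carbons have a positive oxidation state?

Bonds to more-electronegative neighbours contribute +1 each, bonds to H or metals contribute −1 each, and C–C bonds contribute 0. Tallying each carbon:
C1: 1C, 1N, 1Br, 1I → 0 + 1 + 1 + 1 = +3
C2: 2C, 2H → 0 − 2 = -2
C3: 4C → 0 = 0
C4: 4C → 0 = 0
C5: 1C, 2N, 1Br → 0 + 2 + 1 = +3
2 carbons (C1, C5) meet the condition.

2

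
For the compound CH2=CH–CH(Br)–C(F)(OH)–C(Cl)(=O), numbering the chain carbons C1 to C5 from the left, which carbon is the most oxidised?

Each bond to a more electronegative atom (O, N, halogen) counts +1, each bond to a less electronegative atom (H, metal, B, Si) counts −1, and each C–C bond counts 0. Tallying each carbon:
C1: 2C, 2H → 0 − 2 = -2
C2: 3C, 1H → 0 − 1 = -1
C3: 2C, 1H, 1Br → 0 − 1 + 1 = 0
C4: 2C, 1O, 1F → 0 + 1 + 1 = +2
C5: 1C, 2O, 1Cl → 0 + 2 + 1 = +3
The most oxidised carbon is C5 at +3.

C5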